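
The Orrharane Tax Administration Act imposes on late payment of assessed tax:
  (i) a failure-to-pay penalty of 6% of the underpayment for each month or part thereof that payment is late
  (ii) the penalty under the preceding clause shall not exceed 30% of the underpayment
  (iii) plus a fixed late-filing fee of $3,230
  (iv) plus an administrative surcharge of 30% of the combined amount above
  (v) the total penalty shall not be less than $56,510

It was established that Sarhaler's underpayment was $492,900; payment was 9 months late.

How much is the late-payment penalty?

$196,430

Accrued rate: 6% × 9 = 54%, capped at 30% → 30%
Failure-to-pay penalty: 30% of $492,900 = $147,870
Penalty before surcharge: $147,870 + $3,230 = $151,100
Administrative surcharge: 30% of $151,100 = $45,330
Total penalty: $151,100 + $45,330 = $196,430
Minimum $56,510: $196,430 meets the minimum, no increase.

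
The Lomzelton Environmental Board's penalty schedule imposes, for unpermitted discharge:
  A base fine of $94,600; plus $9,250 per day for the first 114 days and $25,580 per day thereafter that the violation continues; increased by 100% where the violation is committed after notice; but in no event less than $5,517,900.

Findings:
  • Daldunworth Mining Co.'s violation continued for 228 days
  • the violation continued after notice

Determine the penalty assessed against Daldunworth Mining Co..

First 114 days: 114 × $9,250 = $1,054,500
Remaining days: (228 − 114) × $25,580 = $2,916,120
Per-day component: $1,054,500 + $2,916,120 = $3,970,620
Base plus per-day: $94,600 + $3,970,620 = $4,065,220
Enhancement: 100% of $4,065,220 = $4,065,220
Enhanced fine: $4,065,220 + $4,065,220 = $8,130,440
Minimum $5,517,900: $8,130,440 meets the minimum, no increase.

Civil penalty: $8,130,440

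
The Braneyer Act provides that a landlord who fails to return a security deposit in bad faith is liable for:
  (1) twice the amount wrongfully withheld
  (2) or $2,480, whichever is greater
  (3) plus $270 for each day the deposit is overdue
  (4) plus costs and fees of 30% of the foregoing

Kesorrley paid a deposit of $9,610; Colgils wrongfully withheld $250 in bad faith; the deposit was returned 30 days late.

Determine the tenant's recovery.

Doubled: 2 × $250 = $500
Minimum $2,480: $500 is below the minimum → $2,480
Late-return penalty: 30 × $270 = $8,100
Damages plus late penalty: $2,480 + $8,100 = $10,580
Costs and fees: 30% of $10,580 = $3,174
Total recovery: $10,580 + $3,174 = $13,754

$13,754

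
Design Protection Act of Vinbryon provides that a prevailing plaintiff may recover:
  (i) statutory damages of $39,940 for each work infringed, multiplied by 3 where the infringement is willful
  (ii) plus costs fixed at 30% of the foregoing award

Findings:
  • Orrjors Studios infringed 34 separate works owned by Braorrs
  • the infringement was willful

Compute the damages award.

Statutory damages: 34 × $39,940 = $1,357,960
Trebled: 3 × $1,357,960 = $4,073,880
Costs: 30% of $4,073,880 = $1,222,164
Award plus costs: $4,073,880 + $1,222,164 = $5,296,044

$5,296,044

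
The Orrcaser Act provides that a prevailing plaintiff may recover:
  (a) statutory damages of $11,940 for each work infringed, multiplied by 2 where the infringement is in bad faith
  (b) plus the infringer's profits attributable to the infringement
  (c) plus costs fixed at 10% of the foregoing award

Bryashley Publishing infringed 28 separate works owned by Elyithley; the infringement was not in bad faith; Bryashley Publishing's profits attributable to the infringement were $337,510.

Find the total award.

Statutory damages: 28 × $11,940 = $334,320
Infringement not in bad faith: no ×2 enhancement.
Combined award: $334,320 + $337,510 = $671,830
Costs: 10% of $671,830 = $67,183
Award plus costs: $671,830 + $67,183 = $739,013

$739,013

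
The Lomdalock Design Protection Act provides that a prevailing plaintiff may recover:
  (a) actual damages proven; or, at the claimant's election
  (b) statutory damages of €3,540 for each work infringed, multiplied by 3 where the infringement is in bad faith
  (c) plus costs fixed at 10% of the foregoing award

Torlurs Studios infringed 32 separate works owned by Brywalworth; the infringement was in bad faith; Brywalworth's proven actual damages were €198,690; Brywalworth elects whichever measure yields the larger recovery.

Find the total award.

€373,824

Statutory damages: 32 × €3,540 = €113,280
Trebled: 3 × €113,280 = €339,840
Greater of actual damages (€198,690) or enhanced statutory damages (€339,840): €339,840
Costs: 10% of €339,840 = €33,984
Award plus costs: €339,840 + €33,984 = €373,824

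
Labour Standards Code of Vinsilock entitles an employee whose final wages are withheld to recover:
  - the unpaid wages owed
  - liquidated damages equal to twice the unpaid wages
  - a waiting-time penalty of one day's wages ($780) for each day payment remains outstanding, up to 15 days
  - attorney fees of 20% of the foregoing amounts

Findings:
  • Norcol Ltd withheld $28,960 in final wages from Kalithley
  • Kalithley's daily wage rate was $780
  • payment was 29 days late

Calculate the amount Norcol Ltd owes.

$118,296

Doubled: 2 × $28,960 = $57,920
Penalty days: min(29, 15) = 15
Waiting-time penalty: 15 × $780 = $11,700
Subtotal: $28,960 + $57,920 + $11,700 = $98,580
Attorney fees: 20% of $98,580 = $19,716
Total award: $98,580 + $19,716 = $118,296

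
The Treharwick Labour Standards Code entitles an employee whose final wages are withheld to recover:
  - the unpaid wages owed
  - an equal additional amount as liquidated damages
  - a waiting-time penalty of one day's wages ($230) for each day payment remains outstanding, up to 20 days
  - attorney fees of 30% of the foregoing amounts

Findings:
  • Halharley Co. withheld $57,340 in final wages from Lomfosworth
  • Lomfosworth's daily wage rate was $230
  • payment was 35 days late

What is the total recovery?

Liquidated damages (equal amount): $57,340
Penalty days: min(35, 20) = 20
Waiting-time penalty: 20 × $230 = $4,600
Subtotal: $57,340 + $57,340 + $4,600 = $119,280
Attorney fees: 30% of $119,280 = $35,784
Total award: $119,280 + $35,784 = $155,064

Total award: $155,064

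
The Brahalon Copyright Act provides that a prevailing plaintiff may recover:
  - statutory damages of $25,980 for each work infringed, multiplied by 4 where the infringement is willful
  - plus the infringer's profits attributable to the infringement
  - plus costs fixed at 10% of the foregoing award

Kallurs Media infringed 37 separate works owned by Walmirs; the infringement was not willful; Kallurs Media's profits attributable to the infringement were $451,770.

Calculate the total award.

Statutory damages: 37 × $25,980 = $961,260
Infringement not willful: no ×4 enhancement.
Combined award: $961,260 + $451,770 = $1,413,030
Costs: 10% of $1,413,030 = $141,303
Award plus costs: $1,413,030 + $141,303 = $1,554,333

$1,554,333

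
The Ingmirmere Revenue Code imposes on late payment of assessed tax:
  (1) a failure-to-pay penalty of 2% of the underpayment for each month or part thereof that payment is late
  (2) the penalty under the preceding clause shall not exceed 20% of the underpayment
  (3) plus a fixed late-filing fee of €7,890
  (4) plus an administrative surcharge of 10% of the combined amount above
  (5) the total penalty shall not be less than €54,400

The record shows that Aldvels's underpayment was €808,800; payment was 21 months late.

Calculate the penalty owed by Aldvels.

Accrued rate: 2% × 21 = 42%, capped at 20% → 20%
Failure-to-pay penalty: 20% of €808,800 = €161,760
Penalty before surcharge: €161,760 + €7,890 = €169,650
Administrative surcharge: 10% of €169,650 = €16,965
Total penalty: €169,650 + €16,965 = €186,615
Minimum €54,400: €186,615 meets the minimum, no increase.

€186,615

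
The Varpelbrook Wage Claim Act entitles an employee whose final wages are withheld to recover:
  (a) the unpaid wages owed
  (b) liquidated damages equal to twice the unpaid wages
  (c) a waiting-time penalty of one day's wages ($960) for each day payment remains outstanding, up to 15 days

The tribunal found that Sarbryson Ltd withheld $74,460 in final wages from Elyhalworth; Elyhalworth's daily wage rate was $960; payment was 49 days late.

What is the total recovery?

Doubled: 2 × $74,460 = $148,920
Penalty days: min(49, 15) = 15
Waiting-time penalty: 15 × $960 = $14,400
Total award: $74,460 + $148,920 + $14,400 = $237,780

$237,780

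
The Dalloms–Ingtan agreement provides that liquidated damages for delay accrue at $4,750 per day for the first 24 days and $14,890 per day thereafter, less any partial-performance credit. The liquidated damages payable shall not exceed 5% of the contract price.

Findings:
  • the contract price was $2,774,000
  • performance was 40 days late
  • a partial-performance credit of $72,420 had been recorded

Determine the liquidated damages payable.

$138,700

First 24 days: 24 × $4,750 = $114,000
Remaining days: (40 − 24) × $14,890 = $238,240
Accrued per-day damages: $114,000 + $238,240 = $352,240
Less partial-performance credit: $352,240 − $72,420 = $279,820
Cap: 5% of $2,774,000 = $138,700
Cap at $138,700: $279,820 exceeds the cap → $138,700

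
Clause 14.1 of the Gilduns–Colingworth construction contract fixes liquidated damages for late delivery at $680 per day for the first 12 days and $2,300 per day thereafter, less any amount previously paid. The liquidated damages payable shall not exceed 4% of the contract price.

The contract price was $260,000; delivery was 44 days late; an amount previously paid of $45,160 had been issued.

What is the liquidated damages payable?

$10,400

First 12 days: 12 × $680 = $8,160
Remaining days: (44 − 12) × $2,300 = $73,600
Accrued per-day damages: $8,160 + $73,600 = $81,760
Less amount previously paid: $81,760 − $45,160 = $36,600
Cap: 4% of $260,000 = $10,400
Cap at $10,400: $36,600 exceeds the cap → $10,400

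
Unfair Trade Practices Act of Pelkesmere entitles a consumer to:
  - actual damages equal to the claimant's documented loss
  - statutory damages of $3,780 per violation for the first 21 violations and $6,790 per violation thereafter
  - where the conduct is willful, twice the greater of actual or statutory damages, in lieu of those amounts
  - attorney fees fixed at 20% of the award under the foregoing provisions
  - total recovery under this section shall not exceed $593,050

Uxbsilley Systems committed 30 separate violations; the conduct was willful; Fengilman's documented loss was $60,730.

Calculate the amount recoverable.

$337,176

First 21 violations: 21 × $3,780 = $79,380
Remaining violations: (30 − 21) × $6,790 = $61,110
Statutory damages: $79,380 + $61,110 = $140,490
Greater of actual damages ($60,730) or statutory damages ($140,490): $140,490
Doubled: 2 × $140,490 = $280,980
Attorney fees: 20% of $280,980 = $56,196
Total before cap: $280,980 + $56,196 = $337,176
Cap at $593,050: $337,176 is within the cap, no reduction.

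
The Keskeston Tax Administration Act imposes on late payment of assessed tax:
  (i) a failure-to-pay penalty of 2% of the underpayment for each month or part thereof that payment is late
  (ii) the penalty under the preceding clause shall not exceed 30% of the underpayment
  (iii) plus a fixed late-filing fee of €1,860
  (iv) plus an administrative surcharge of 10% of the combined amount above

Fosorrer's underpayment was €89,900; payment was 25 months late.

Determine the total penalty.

€31,713

Accrued rate: 2% × 25 = 50%, capped at 30% → 30%
Failure-to-pay penalty: 30% of €89,900 = €26,970
Penalty before surcharge: €26,970 + €1,860 = €28,830
Administrative surcharge: 10% of €28,830 = €2,883
Total penalty: €28,830 + €2,883 = €31,713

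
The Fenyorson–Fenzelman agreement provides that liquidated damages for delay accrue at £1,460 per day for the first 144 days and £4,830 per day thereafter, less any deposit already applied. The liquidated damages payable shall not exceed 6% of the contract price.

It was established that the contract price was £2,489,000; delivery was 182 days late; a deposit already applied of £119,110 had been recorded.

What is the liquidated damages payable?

First 144 days: 144 × £1,460 = £210,240
Remaining days: (182 − 144) × £4,830 = £183,540
Accrued per-day damages: £210,240 + £183,540 = £393,780
Less deposit already applied: £393,780 − £119,110 = £274,670
Cap: 6% of £2,489,000 = £149,340
Cap at £149,340: £274,670 exceeds the cap → £149,340

£149,340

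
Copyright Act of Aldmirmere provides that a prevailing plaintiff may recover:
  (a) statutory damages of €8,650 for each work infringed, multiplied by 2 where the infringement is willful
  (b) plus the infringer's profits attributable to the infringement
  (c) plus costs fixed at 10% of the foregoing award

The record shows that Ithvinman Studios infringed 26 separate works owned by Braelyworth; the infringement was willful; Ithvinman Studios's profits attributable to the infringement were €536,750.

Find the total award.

Statutory damages: 26 × €8,650 = €224,900
Doubled: 2 × €224,900 = €449,800
Combined award: €449,800 + €536,750 = €986,550
Costs: 10% of €986,550 = €98,655
Award plus costs: €986,550 + €98,655 = €1,085,205

€1,085,205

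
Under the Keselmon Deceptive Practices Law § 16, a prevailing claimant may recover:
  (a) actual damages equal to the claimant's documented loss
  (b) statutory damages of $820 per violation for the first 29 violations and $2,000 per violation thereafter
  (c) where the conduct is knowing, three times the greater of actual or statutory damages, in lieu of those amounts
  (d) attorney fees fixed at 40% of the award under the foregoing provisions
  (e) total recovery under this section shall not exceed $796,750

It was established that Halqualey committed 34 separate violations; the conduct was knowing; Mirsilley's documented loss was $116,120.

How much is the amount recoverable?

Total recovery: $487,704

First 29 violations: 29 × $820 = $23,780
Remaining violations: (34 − 29) × $2,000 = $10,000
Statutory damages: $23,780 + $10,000 = $33,780
Greater of actual damages ($116,120) or statutory damages ($33,780): $116,120
Trebled: 3 × $116,120 = $348,360
Attorney fees: 40% of $348,360 = $139,344
Total before cap: $348,360 + $139,344 = $487,704
Cap at $796,750: $487,704 is within the cap, no reduction.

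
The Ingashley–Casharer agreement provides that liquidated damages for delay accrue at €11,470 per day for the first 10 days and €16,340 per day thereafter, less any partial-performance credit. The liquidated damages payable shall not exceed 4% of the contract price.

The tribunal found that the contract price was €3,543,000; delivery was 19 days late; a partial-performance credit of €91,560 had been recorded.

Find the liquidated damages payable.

€141,720

First 10 days: 10 × €11,470 = €114,700
Remaining days: (19 − 10) × €16,340 = €147,060
Accrued per-day damages: €114,700 + €147,060 = €261,760
Less partial-performance credit: €261,760 − €91,560 = €170,200
Cap: 4% of €3,543,000 = €141,720
Cap at €141,720: €170,200 exceeds the cap → €141,720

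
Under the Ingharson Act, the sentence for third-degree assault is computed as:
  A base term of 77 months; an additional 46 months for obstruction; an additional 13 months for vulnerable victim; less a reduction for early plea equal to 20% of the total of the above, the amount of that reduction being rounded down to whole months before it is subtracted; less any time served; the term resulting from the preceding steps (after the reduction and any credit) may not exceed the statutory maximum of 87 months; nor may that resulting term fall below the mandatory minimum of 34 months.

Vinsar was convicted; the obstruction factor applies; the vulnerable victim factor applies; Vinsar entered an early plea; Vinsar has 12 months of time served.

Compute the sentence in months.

87 months

Obstruction enhancement: +46 months
Vulnerable victim enhancement: +13 months
Adjusted term: 77 months + 46 months + 13 months = 136 months
Early plea reduction: 20% of 136 months = 27 months (rounded down)
After reduction: 136 − 27 = 109 months
Less time served: 109 months − 12 months = 97 months
Cap at 87 months: 97 months exceeds the cap → 87 months
Minimum 34 months: 87 months meets the minimum, no increase.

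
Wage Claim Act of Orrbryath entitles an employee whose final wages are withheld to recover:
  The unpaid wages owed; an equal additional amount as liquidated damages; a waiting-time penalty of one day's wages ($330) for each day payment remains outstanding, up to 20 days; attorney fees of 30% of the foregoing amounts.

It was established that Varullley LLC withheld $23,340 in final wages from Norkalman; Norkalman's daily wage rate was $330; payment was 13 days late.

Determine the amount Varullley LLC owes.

Liquidated damages (equal amount): $23,340
Penalty days: min(13, 20) = 13
Waiting-time penalty: 13 × $330 = $4,290
Subtotal: $23,340 + $23,340 + $4,290 = $50,970
Attorney fees: 30% of $50,970 = $15,291
Total award: $50,970 + $15,291 = $66,261

$66,261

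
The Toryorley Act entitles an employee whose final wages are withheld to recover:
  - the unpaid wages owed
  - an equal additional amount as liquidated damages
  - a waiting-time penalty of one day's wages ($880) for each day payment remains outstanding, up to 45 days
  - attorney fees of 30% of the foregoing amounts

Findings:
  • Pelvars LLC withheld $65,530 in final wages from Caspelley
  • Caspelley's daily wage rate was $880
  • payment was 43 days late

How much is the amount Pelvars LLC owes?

$219,570

Liquidated damages (equal amount): $65,530
Penalty days: min(43, 45) = 43
Waiting-time penalty: 43 × $880 = $37,840
Subtotal: $65,530 + $65,530 + $37,840 = $168,900
Attorney fees: 30% of $168,900 = $50,670
Total award: $168,900 + $50,670 = $219,570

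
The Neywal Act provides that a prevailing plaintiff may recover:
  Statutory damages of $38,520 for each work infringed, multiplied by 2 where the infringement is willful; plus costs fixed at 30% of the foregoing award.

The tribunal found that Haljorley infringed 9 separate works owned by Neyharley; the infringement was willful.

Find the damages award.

Statutory damages: 9 × $38,520 = $346,680
Doubled: 2 × $346,680 = $693,360
Costs: 30% of $693,360 = $208,008
Award plus costs: $693,360 + $208,008 = $901,368

Award: $901,368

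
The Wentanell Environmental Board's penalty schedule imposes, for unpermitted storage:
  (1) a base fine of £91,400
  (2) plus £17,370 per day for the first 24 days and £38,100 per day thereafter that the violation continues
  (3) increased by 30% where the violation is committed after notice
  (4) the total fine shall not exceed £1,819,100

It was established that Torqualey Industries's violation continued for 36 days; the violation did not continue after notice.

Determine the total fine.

£965,480

First 24 days: 24 × £17,370 = £416,880
Remaining days: (36 − 24) × £38,100 = £457,200
Per-day component: £416,880 + £457,200 = £874,080
Base plus per-day: £91,400 + £874,080 = £965,480
The violation did not continue after notice: no 30% increase.
Cap at £1,819,100: £965,480 is within the cap, no reduction.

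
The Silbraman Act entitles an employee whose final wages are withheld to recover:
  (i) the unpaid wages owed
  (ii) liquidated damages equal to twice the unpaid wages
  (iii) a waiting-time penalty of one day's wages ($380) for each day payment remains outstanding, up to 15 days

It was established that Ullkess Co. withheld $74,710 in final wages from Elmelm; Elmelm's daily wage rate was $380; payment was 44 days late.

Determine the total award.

$229,830

Doubled: 2 × $74,710 = $149,420
Penalty days: min(44, 15) = 15
Waiting-time penalty: 15 × $380 = $5,700
Total award: $74,710 + $149,420 + $5,700 = $229,830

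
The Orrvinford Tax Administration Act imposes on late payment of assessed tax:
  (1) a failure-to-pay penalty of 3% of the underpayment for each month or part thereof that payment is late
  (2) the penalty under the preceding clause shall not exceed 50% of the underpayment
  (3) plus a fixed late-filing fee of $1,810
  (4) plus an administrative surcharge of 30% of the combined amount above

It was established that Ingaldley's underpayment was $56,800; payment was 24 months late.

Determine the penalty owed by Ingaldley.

Accrued rate: 3% × 24 = 72%, capped at 50% → 50%
Failure-to-pay penalty: 50% of $56,800 = $28,400
Penalty before surcharge: $28,400 + $1,810 = $30,210
Administrative surcharge: 30% of $30,210 = $9,063
Total penalty: $30,210 + $9,063 = $39,273

$39,273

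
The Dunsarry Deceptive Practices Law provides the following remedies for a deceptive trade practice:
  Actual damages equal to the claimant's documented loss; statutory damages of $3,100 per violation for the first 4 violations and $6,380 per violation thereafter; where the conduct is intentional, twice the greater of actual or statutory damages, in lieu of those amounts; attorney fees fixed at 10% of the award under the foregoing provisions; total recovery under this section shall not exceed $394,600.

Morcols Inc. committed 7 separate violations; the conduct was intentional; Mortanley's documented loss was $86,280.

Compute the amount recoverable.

$189,816

First 4 violations: 4 × $3,100 = $12,400
Remaining violations: (7 − 4) × $6,380 = $19,140
Statutory damages: $12,400 + $19,140 = $31,540
Greater of actual damages ($86,280) or statutory damages ($31,540): $86,280
Doubled: 2 × $86,280 = $172,560
Attorney fees: 10% of $172,560 = $17,256
Total before cap: $172,560 + $17,256 = $189,816
Cap at $394,600: $189,816 is within the cap, no reduction.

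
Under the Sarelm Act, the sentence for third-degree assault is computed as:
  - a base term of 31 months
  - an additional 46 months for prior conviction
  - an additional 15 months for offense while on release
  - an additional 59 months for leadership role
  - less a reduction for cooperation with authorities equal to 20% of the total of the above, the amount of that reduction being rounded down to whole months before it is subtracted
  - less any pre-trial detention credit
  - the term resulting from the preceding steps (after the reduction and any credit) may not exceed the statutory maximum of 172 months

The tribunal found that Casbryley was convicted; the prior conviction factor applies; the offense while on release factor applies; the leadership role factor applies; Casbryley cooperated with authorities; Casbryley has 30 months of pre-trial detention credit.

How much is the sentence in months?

91 months

Prior conviction enhancement: +46 months
Offense while on release enhancement: +15 months
Leadership role enhancement: +59 months
Adjusted term: 31 months + 46 months + 15 months + 59 months = 151 months
Cooperation with authorities reduction: 20% of 151 months = 30 months (rounded down)
After reduction: 151 − 30 = 121 months
Less pre-trial detention credit: 121 months − 30 months = 91 months
Cap at 172 months: 91 months is within the cap, no reduction.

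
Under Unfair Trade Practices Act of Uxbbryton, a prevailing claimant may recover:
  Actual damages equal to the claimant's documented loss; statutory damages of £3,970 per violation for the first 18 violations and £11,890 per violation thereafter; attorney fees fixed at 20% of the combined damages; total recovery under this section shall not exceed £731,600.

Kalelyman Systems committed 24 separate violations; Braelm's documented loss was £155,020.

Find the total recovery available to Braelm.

First 18 violations: 18 × £3,970 = £71,460
Remaining violations: (24 − 18) × £11,890 = £71,340
Statutory damages: £71,460 + £71,340 = £142,800
Combined damages: £155,020 + £142,800 = £297,820
Attorney fees: 20% of £297,820 = £59,564
Total before cap: £297,820 + £59,564 = £357,384
Cap at £731,600: £357,384 is within the cap, no reduction.

£357,384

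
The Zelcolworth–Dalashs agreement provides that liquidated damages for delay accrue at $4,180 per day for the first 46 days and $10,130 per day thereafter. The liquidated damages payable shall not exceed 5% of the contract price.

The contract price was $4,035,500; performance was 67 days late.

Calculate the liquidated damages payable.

$201,775

First 46 days: 46 × $4,180 = $192,280
Remaining days: (67 − 46) × $10,130 = $212,730
Accrued per-day damages: $192,280 + $212,730 = $405,010
Cap: 5% of $4,035,500 = $201,775
Cap at $201,775: $405,010 exceeds the cap → $201,775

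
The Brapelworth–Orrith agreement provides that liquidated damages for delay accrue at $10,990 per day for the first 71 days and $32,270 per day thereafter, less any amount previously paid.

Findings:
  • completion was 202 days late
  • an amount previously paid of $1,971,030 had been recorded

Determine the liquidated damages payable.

First 71 days: 71 × $10,990 = $780,290
Remaining days: (202 − 71) × $32,270 = $4,227,370
Accrued per-day damages: $780,290 + $4,227,370 = $5,007,660
Less amount previously paid: $5,007,660 − $1,971,030 = $3,036,630

$3,036,630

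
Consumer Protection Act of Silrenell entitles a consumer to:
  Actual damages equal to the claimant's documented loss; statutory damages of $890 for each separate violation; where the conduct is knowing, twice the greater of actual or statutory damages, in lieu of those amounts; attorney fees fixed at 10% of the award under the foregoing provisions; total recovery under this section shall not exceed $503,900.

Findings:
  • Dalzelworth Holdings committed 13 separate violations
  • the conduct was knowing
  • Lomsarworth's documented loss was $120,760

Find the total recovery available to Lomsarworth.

Statutory damages: 13 × $890 = $11,570
Greater of actual damages ($120,760) or statutory damages ($11,570): $120,760
Doubled: 2 × $120,760 = $241,520
Attorney fees: 10% of $241,520 = $24,152
Total before cap: $241,520 + $24,152 = $265,672
Cap at $503,900: $265,672 is within the cap, no reduction.

Total recovery: $265,672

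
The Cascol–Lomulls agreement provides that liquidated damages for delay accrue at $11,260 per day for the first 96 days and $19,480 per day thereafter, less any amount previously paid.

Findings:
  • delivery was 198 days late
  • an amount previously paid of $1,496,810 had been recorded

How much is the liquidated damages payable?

$1,571,110

First 96 days: 96 × $11,260 = $1,080,960
Remaining days: (198 − 96) × $19,480 = $1,986,960
Accrued per-day damages: $1,080,960 + $1,986,960 = $3,067,920
Less amount previously paid: $3,067,920 − $1,496,810 = $1,571,110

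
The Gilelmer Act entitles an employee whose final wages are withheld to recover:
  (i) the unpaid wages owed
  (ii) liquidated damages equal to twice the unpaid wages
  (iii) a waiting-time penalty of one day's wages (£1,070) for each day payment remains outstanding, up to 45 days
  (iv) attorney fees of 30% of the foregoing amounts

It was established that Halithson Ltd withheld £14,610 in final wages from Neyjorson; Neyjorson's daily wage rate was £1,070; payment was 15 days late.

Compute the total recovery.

Doubled: 2 × £14,610 = £29,220
Penalty days: min(15, 45) = 15
Waiting-time penalty: 15 × £1,070 = £16,050
Subtotal: £14,610 + £29,220 + £16,050 = £59,880
Attorney fees: 30% of £59,880 = £17,964
Total award: £59,880 + £17,964 = £77,844

£77,844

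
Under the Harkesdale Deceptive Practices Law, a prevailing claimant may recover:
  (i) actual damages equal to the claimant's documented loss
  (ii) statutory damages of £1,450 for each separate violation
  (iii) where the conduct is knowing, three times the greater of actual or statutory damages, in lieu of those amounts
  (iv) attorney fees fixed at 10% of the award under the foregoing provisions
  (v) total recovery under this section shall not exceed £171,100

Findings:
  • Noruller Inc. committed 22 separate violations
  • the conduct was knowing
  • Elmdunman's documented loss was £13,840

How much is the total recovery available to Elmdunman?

Statutory damages: 22 × £1,450 = £31,900
Greater of actual damages (£13,840) or statutory damages (£31,900): £31,900
Trebled: 3 × £31,900 = £95,700
Attorney fees: 10% of £95,700 = £9,570
Total before cap: £95,700 + £9,570 = £105,270
Cap at £171,100: £105,270 is within the cap, no reduction.

£105,270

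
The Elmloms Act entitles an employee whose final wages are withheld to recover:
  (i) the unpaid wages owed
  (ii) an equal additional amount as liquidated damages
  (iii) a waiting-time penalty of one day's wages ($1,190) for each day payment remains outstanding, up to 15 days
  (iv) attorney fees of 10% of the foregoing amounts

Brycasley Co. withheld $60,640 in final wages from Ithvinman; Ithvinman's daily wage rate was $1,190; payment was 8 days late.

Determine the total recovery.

$143,880

Liquidated damages (equal amount): $60,640
Penalty days: min(8, 15) = 8
Waiting-time penalty: 8 × $1,190 = $9,520
Subtotal: $60,640 + $60,640 + $9,520 = $130,800
Attorney fees: 10% of $130,800 = $13,080
Total award: $130,800 + $13,080 = $143,880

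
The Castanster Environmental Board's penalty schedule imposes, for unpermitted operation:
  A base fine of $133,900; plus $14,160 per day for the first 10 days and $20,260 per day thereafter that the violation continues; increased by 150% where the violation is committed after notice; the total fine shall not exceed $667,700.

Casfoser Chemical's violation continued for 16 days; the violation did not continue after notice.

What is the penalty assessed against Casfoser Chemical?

First 10 days: 10 × $14,160 = $141,600
Remaining days: (16 − 10) × $20,260 = $121,560
Per-day component: $141,600 + $121,560 = $263,160
Base plus per-day: $133,900 + $263,160 = $397,060
The violation did not continue after notice: no 150% increase.
Cap at $667,700: $397,060 is within the cap, no reduction.

$397,060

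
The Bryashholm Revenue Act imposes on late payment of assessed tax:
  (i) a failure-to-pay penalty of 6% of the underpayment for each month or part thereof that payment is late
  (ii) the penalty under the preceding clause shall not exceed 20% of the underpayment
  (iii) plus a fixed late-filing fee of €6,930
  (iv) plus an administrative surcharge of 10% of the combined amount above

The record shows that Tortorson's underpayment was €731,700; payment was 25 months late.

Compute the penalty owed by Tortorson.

€168,597

Accrued rate: 6% × 25 = 150%, capped at 20% → 20%
Failure-to-pay penalty: 20% of €731,700 = €146,340
Penalty before surcharge: €146,340 + €6,930 = €153,270
Administrative surcharge: 10% of €153,270 = €15,327
Total penalty: €153,270 + €15,327 = €168,597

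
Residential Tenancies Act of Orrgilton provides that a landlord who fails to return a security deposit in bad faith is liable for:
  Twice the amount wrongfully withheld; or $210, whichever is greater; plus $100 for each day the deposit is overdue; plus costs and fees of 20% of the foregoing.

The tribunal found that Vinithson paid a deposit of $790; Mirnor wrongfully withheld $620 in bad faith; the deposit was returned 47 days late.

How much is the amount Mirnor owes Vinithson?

Recovery: $7,128

Doubled: 2 × $620 = $1,240
Minimum $210: $1,240 meets the minimum, no increase.
Late-return penalty: 47 × $100 = $4,700
Damages plus late penalty: $1,240 + $4,700 = $5,940
Costs and fees: 20% of $5,940 = $1,188
Total recovery: $5,940 + $1,188 = $7,128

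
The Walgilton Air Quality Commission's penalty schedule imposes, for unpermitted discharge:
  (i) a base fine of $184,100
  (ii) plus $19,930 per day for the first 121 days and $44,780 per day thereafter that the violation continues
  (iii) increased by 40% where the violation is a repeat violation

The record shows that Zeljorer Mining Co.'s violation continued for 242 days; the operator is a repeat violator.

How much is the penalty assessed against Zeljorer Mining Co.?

$11,219,614

First 121 days: 121 × $19,930 = $2,411,530
Remaining days: (242 − 121) × $44,780 = $5,418,380
Per-day component: $2,411,530 + $5,418,380 = $7,829,910
Base plus per-day: $184,100 + $7,829,910 = $8,014,010
Enhancement: 40% of $8,014,010 = $3,205,604
Enhanced fine: $8,014,010 + $3,205,604 = $11,219,614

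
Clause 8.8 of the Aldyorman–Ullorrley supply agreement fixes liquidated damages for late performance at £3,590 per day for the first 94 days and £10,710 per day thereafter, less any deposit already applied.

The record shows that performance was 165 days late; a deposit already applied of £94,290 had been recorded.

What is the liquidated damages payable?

£1,003,580

First 94 days: 94 × £3,590 = £337,460
Remaining days: (165 − 94) × £10,710 = £760,410
Accrued per-day damages: £337,460 + £760,410 = £1,097,870
Less deposit already applied: £1,097,870 − £94,290 = £1,003,580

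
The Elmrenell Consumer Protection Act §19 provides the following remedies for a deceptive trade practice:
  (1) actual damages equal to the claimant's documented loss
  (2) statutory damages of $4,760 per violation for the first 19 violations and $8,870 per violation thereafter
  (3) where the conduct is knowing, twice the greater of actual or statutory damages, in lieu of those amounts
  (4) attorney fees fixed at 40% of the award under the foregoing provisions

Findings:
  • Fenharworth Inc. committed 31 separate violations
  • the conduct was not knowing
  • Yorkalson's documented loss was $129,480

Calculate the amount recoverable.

First 19 violations: 19 × $4,760 = $90,440
Remaining violations: (31 − 19) × $8,870 = $106,440
Statutory damages: $90,440 + $106,440 = $196,880
Conduct not knowing: the in-lieu enhancement does not apply.
Actual plus statutory damages: $129,480 + $196,880 = $326,360
Attorney fees: 40% of $326,360 = $130,544
Total recovery: $326,360 + $130,544 = $456,904

$456,904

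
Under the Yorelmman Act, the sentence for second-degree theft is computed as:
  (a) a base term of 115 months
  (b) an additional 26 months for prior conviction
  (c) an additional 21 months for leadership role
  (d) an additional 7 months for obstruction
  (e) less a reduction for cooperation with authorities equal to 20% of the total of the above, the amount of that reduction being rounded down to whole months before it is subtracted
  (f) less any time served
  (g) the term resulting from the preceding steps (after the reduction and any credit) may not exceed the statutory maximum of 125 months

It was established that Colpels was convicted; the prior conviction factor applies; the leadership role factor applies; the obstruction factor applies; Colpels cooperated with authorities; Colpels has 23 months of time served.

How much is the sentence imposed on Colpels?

113 months

Prior conviction enhancement: +26 months
Leadership role enhancement: +21 months
Obstruction enhancement: +7 months
Adjusted term: 115 months + 26 months + 21 months + 7 months = 169 months
Cooperation with authorities reduction: 20% of 169 months = 33 months (rounded down)
After reduction: 169 − 33 = 136 months
Less time served: 136 months − 23 months = 113 months
Cap at 125 months: 113 months is within the cap, no reduction.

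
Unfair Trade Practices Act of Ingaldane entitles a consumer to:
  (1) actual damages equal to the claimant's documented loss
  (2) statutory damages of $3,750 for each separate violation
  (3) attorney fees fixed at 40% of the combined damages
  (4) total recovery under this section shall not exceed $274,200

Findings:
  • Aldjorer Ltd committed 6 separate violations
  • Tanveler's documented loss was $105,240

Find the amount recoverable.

Statutory damages: 6 × $3,750 = $22,500
Combined damages: $105,240 + $22,500 = $127,740
Attorney fees: 40% of $127,740 = $51,096
Total before cap: $127,740 + $51,096 = $178,836
Cap at $274,200: $178,836 is within the cap, no reduction.

$178,836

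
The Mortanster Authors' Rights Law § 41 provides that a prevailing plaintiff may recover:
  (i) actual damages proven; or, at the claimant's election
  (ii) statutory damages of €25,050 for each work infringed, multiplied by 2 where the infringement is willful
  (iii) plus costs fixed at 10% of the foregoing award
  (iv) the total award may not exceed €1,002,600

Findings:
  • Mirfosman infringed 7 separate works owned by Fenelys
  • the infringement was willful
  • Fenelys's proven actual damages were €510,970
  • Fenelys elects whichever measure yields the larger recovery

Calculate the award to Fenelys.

€562,067

Statutory damages: 7 × €25,050 = €175,350
Doubled: 2 × €175,350 = €350,700
Greater of actual damages (€510,970) or enhanced statutory damages (€350,700): €510,970
Costs: 10% of €510,970 = €51,097
Award plus costs: €510,970 + €51,097 = €562,067
Cap at €1,002,600: €562,067 is within the cap, no reduction.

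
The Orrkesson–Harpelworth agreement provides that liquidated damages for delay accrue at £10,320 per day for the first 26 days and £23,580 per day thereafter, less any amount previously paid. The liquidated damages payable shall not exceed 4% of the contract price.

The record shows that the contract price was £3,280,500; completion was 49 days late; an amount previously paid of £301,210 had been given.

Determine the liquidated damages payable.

£131,220

First 26 days: 26 × £10,320 = £268,320
Remaining days: (49 − 26) × £23,580 = £542,340
Accrued per-day damages: £268,320 + £542,340 = £810,660
Less amount previously paid: £810,660 − £301,210 = £509,450
Cap: 4% of £3,280,500 = £131,220
Cap at £131,220: £509,450 exceeds the cap → £131,220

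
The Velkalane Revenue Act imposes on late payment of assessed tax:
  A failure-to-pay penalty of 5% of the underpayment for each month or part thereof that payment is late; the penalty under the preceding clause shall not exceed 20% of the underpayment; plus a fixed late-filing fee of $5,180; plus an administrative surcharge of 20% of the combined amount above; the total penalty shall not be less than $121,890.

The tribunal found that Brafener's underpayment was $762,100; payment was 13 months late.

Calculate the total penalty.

$189,120

Accrued rate: 5% × 13 = 65%, capped at 20% → 20%
Failure-to-pay penalty: 20% of $762,100 = $152,420
Penalty before surcharge: $152,420 + $5,180 = $157,600
Administrative surcharge: 20% of $157,600 = $31,520
Total penalty: $157,600 + $31,520 = $189,120
Minimum $121,890: $189,120 meets the minimum, no increase.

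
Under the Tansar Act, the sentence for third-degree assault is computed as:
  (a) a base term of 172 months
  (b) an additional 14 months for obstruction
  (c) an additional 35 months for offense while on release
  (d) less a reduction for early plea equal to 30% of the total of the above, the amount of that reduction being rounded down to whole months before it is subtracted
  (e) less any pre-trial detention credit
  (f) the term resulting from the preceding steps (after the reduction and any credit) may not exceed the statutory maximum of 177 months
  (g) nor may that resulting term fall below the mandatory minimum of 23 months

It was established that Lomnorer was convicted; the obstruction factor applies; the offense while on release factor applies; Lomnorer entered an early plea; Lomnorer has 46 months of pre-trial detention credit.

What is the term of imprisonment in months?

109 months

Obstruction enhancement: +14 months
Offense while on release enhancement: +35 months
Adjusted term: 172 months + 14 months + 35 months = 221 months
Early plea reduction: 30% of 221 months = 66 months (rounded down)
After reduction: 221 − 66 = 155 months
Less pre-trial detention credit: 155 months − 46 months = 109 months
Cap at 177 months: 109 months is within the cap, no reduction.
Minimum 23 months: 109 months meets the minimum, no increase.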